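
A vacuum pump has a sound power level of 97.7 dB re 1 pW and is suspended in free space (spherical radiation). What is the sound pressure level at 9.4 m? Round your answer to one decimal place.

Free-field spherical radiation: L_p = L_w − 10·log₁₀(4π·r²), r = 9.4 m.
4π·r² = 1110 m², 10·log₁₀ of that is 30.455 dB.
L_p = 97.7 − 30.455 = 67.25 dB.

67.2 dB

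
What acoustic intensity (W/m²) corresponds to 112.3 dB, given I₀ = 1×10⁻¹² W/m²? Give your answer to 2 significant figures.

I = I₀·10^(L/10) = 10⁻¹² × 10^(112.3/10) = 10^(-0.770).

0.17 W/m²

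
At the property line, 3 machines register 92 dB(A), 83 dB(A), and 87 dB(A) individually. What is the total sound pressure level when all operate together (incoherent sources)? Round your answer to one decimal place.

For uncorrelated sources the intensities add, so convert each level to linear form, sum, and take 10·log₁₀ of the total.
Σ 10^(L/10) = 10^(92/10) + 10^(83/10) + 10^(87/10) = 2.286e+09.
L_total = 10·log₁₀(2.286e+09) = 93.59 dB(A).

93.6 dB(A)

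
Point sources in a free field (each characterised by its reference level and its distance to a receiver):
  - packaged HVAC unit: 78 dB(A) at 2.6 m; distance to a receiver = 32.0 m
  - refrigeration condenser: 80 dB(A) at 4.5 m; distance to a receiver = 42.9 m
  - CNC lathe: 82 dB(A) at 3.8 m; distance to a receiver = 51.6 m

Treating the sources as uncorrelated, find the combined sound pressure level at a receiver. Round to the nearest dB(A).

Apply inverse-square spreading to bring every level to the receiver, then sum 10^(L/10).
packaged HVAC unit: 78 − 20·log₁₀(32.0/2.6) = 78 − 21.80 = 56.20 dB(A).
refrigeration condenser: 80 − 20·log₁₀(42.9/4.5) = 80 − 19.58 = 60.42 dB(A).
CNC lathe: 82 − 20·log₁₀(51.6/3.8) = 82 − 22.66 = 59.34 dB(A).
Σ 10^(L/10) = 2.376e+06 → L_total = 10·log₁₀(2.376e+06) = 63.76 dB(A).

64 dB(A)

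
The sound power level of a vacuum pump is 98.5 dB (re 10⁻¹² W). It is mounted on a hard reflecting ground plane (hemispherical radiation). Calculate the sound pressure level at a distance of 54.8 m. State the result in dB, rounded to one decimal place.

L_p = L_w − 10·log₁₀(2π·r²) with r = 54.8 m.
2π·r² = 1.887e+04 m², 10·log₁₀ of that is 42.757 dB.
L_p = 98.5 − 42.757 = 55.74 dB.

55.7 dB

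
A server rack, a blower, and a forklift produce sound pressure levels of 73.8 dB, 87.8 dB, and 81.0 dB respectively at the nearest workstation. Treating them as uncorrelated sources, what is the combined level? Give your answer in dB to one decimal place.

Incoherent sources combine by intensity addition: L_total = 10·log₁₀(Σ 10^(L_i/10)).
Σ 10^(L/10) = 10^(73.8/10) + 10^(87.8/10) + 10^(81.0/10) = 7.524e+08.
L_total = 10·log₁₀(7.524e+08) = 88.76 dB.

88.8 dB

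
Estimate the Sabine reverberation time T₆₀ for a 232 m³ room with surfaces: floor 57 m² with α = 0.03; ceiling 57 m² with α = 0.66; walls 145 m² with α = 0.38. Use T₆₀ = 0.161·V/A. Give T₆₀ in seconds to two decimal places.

Summing Sᵢαᵢ: 57·0.03 + 57·0.66 + 145·0.38 = 94.43 m².
T₆₀ = 0.161 × 232 / 94.43 = 0.396 s.

0.40 s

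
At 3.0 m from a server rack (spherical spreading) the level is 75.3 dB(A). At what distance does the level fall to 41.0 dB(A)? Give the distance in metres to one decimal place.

For a point source L₁ − L₂ = 20·log₁₀(r₂/r₁), so r₂ = r₁·10^((L₁−L₂)/20).
r₂ = 3.0·10^((75.3−41.0)/20) = 3.0·10^(34.3/20) = 155.64 m.

155.6 m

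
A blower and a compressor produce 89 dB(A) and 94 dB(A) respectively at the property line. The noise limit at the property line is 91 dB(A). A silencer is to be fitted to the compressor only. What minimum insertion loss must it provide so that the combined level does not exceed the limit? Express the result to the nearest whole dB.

7 dB

Everything except the compressor sums to 10^(89/10) = 7.943e+08 in linear terms, 89.00 dB(A).
To meet 91 dB(A) overall, the treated compressor may contribute at most 10^(91/10) − 7.943e+08 = 4.646e+08, i.e. 86.67 dB(A).
So the compressor must be reduced from 94 to 86.67 dB(A): IL = 7.33 dB.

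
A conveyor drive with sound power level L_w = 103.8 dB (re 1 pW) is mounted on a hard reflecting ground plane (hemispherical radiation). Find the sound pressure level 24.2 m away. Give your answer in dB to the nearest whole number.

68 dB

L_p = L_w − 10·log₁₀(2π·r²) with r = 24.2 m.
2π·r² = 3680 m², 10·log₁₀ of that is 35.658 dB.
L_p = 103.8 − 35.658 = 68.14 dB.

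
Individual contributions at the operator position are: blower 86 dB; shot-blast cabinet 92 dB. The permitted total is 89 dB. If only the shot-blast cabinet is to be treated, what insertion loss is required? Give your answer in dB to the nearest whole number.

6 dB

The untreated sources together contribute 10^(86/10) = 3.981e+08, i.e. 86.00 dB.
To meet 89 dB overall, the treated shot-blast cabinet may contribute at most 10^(89/10) − 3.981e+08 = 3.962e+08, i.e. 85.98 dB.
So the shot-blast cabinet must be reduced from 92 to 85.98 dB: IL = 6.02 dB.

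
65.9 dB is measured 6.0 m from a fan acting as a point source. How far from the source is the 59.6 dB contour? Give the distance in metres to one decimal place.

12.4 m

For a point source L₁ − L₂ = 20·log₁₀(r₂/r₁), so r₂ = r₁·10^((L₁−L₂)/20).
r₂ = 6.0·10^((65.9−59.6)/20) = 6.0·10^(6.3/20) = 12.39 m.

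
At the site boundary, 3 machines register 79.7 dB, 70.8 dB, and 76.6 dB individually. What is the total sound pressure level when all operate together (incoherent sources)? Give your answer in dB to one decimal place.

Incoherent sources combine by intensity addition: L_total = 10·log₁₀(Σ 10^(L_i/10)).
Σ 10^(L/10) = 10^(79.7/10) + 10^(70.8/10) + 10^(76.6/10) = 1.511e+08.
L_total = 10·log₁₀(1.511e+08) = 81.79 dB.

81.8 dB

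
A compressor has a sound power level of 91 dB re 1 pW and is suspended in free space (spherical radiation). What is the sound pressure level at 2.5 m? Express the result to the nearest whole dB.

72 dB

Free-field spherical radiation: L_p = L_w − 10·log₁₀(4π·r²), r = 2.5 m.
4π·r² = 78.54 m², 10·log₁₀ of that is 18.951 dB.
L_p = 91 − 18.951 = 72.05 dB.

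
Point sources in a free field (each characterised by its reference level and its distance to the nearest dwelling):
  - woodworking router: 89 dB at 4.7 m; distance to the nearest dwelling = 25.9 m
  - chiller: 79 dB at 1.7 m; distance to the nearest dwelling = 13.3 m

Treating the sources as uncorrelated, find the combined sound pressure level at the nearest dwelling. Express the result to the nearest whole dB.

Propagate each source to the receiver with L = L_ref − 20·log₁₀(r/r_ref), then add intensities.
woodworking router: 89 − 20·log₁₀(25.9/4.7) = 89 − 14.82 = 74.18 dB.
chiller: 79 − 20·log₁₀(13.3/1.7) = 79 − 17.87 = 61.13 dB.
Σ 10^(L/10) = 2.746e+07 → L_total = 10·log₁₀(2.746e+07) = 74.39 dB.

74 dB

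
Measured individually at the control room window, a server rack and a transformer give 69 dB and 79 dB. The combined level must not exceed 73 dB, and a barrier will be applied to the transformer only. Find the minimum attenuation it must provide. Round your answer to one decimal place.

Fixed contribution from the other source: Σ 10^(L/10) = 10^(69/10) = 7.943e+06 (69.00 dB).
The limit corresponds to 10^(73/10) = 1.995e+07; subtracting the fixed part leaves 1.201e+07 for the transformer, i.e. 70.80 dB.
So the transformer must be reduced from 79 to 70.80 dB: IL = 8.20 dB.

8.2 dB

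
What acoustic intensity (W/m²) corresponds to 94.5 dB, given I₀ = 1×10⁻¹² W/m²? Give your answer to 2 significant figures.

I = I₀·10^(L/10) = 10⁻¹² × 10^(94.5/10) = 10^(-2.550).

0.0028 W/m²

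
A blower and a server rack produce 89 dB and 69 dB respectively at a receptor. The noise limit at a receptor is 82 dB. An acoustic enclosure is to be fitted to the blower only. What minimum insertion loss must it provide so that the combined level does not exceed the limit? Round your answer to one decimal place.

7.2 dB

Fixed contribution from the other source: Σ 10^(L/10) = 10^(69/10) = 7.943e+06 (69.00 dB).
To meet 82 dB overall, the treated blower may contribute at most 10^(82/10) − 7.943e+06 = 1.505e+08, i.e. 81.78 dB.
Required insertion loss = 89 − 81.78 = 7.22 dB.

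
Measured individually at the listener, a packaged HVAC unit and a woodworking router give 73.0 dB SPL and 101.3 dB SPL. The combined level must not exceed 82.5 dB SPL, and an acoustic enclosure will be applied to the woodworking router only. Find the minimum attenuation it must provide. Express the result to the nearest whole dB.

Fixed contribution from the other source: Σ 10^(L/10) = 10^(73.0/10) = 1.995e+07 (73.00 dB SPL).
The limit corresponds to 10^(82.5/10) = 1.778e+08; subtracting the fixed part leaves 1.579e+08 for the woodworking router, i.e. 81.98 dB SPL.
Required insertion loss = 101.3 − 81.98 = 19.32 dB.

19 dB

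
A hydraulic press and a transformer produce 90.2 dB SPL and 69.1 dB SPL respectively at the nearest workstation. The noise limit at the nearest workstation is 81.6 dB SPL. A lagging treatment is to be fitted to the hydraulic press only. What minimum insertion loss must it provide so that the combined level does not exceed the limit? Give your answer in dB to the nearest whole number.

9 dB

Fixed contribution from the other source: Σ 10^(L/10) = 10^(69.1/10) = 8.128e+06 (69.10 dB SPL).
The limit corresponds to 10^(81.6/10) = 1.445e+08; subtracting the fixed part leaves 1.364e+08 for the hydraulic press, i.e. 81.35 dB SPL.
Required insertion loss = 90.2 − 81.35 = 8.85 dB.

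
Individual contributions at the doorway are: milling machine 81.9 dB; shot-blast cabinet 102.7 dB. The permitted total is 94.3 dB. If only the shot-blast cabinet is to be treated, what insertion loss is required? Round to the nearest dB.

Everything except the shot-blast cabinet sums to 10^(81.9/10) = 1.549e+08 in linear terms, 81.90 dB.
The limit corresponds to 10^(94.3/10) = 2.692e+09; subtracting the fixed part leaves 2.537e+09 for the shot-blast cabinet, i.e. 94.04 dB.
Required insertion loss = 102.7 − 94.04 = 8.66 dB.

9 dB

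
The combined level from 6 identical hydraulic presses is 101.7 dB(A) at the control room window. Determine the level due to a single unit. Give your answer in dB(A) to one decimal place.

6 equal contributions raise the level by 10·log₁₀ 6 = 7.782 dB, so each unit alone gives 101.7 − 7.782.

93.9 dB(A)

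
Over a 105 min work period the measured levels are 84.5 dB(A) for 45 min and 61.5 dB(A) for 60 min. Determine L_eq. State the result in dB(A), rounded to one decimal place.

80.8 dB(A)

Weight each interval's intensity by its duration and average over T = 105 min:
Σ tᵢ·10^(Lᵢ/10) = 45·10^(84.5/10) + 60·10^(61.5/10) = 1.277e+10.
L_eq = 10·log₁₀(1.277e+10/105) = 80.85 dB(A).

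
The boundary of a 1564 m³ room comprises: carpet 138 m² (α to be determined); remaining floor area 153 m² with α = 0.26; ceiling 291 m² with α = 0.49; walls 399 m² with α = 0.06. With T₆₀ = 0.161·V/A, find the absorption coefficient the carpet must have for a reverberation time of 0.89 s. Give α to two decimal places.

0.56

Required total absorption A = 0.161·1564/0.89 = 282.93 m².
Absorption from the other surfaces = 153·0.26 + 291·0.49 + 399·0.06 = 206.31 m², so the carpet must supply 76.62 m² over 138 m².
α = 76.62/138 = 0.555.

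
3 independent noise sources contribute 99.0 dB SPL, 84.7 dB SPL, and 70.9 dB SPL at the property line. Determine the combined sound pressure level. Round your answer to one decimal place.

99.2 dB SPL

For uncorrelated sources the intensities add, so convert each level to linear form, sum, and take 10·log₁₀ of the total.
Σ 10^(L/10) = 10^(99.0/10) + 10^(84.7/10) + 10^(70.9/10) = 8.251e+09.
L_total = 10·log₁₀(8.251e+09) = 99.16 dB SPL.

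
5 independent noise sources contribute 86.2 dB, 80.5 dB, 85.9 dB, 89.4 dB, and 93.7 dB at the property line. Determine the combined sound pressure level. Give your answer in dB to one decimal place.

96.2 dB

Incoherent sources combine by intensity addition: L_total = 10·log₁₀(Σ 10^(L_i/10)).
Σ 10^(L/10) = 10^(86.2/10) + 10^(80.5/10) + 10^(85.9/10) + 10^(89.4/10) + 10^(93.7/10) = 4.133e+09.
L_total = 10·log₁₀(4.133e+09) = 96.16 dB.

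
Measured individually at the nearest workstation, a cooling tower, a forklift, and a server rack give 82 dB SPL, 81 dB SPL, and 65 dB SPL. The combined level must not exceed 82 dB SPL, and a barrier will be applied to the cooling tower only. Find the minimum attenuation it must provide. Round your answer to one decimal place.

Fixed contribution from the other sources: Σ 10^(L/10) = 10^(81/10) + 10^(65/10) = 1.291e+08 (81.11 dB SPL).
The limit corresponds to 10^(82/10) = 1.585e+08; subtracting the fixed part leaves 2.943e+07 for the cooling tower, i.e. 74.69 dB SPL.
So the cooling tower must be reduced from 82 to 74.69 dB SPL: IL = 7.31 dB.

7.3 dB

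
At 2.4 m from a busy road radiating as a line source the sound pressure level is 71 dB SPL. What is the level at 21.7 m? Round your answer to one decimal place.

Cylindrical spreading from a line source gives a 10·log₁₀(r₂/r₁) drop.
L₂ = 71 − 10·log₁₀(21.7/2.4) = 71 − 9.562 = 61.44 dB SPL.

61.4 dB SPL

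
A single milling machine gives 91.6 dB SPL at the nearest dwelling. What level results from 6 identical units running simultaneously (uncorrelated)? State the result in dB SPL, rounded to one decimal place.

99.4 dB SPL

L_total = L₁ + 10·log₁₀ N for N identical incoherent sources.
L_total = 91.6 + 10·log₁₀(6) = 91.6 + 7.782 = 99.38 dB SPL.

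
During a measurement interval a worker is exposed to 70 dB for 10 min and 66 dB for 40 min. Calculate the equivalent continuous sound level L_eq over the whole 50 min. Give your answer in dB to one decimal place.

67.1 dB

The energy average is taken in the linear domain: L_eq = 10·log₁₀[(Σ tᵢ·10^(Lᵢ/10))/T], T = 50 min.
Σ tᵢ·10^(Lᵢ/10) = 10·10^(70/10) + 40·10^(66/10) = 2.592e+08.
L_eq = 10·log₁₀(2.592e+08/50) = 67.15 dB.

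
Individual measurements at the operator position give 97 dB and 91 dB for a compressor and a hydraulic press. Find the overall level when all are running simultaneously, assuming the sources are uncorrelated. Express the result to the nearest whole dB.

For uncorrelated sources the intensities add, so convert each level to linear form, sum, and take 10·log₁₀ of the total.
Σ 10^(L/10) = 10^(97/10) + 10^(91/10) = 6.271e+09.
L_total = 10·log₁₀(6.271e+09) = 97.97 dB.

98 dB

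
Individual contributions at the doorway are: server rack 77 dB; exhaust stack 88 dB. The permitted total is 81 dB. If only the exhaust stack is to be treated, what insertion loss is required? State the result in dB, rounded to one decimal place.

9.2 dB

Everything except the exhaust stack sums to 10^(77/10) = 5.012e+07 in linear terms, 77.00 dB.
To meet 81 dB overall, the treated exhaust stack may contribute at most 10^(81/10) − 5.012e+07 = 7.577e+07, i.e. 78.80 dB.
Required insertion loss = 88 − 78.80 = 9.20 dB.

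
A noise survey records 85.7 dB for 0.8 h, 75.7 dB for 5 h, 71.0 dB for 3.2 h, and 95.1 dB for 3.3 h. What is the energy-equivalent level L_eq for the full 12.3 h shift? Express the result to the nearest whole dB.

The energy average is taken in the linear domain: L_eq = 10·log₁₀[(Σ tᵢ·10^(Lᵢ/10))/T], T = 12.3 h.
Σ tᵢ·10^(Lᵢ/10) = 0.8·10^(85.7/10) + 5·10^(75.7/10) + 3.2·10^(71.0/10) + 3.3·10^(95.1/10) = 1.120e+10.
L_eq = 10·log₁₀(1.120e+10/12.3) = 89.59 dB.

90 dB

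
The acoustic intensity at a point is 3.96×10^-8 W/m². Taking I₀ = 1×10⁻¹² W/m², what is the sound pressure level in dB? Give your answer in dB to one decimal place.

46.0 dB

I/I₀ = 3.96×10^-8/10⁻¹² = 3.96×10^4, and L = 10·log₁₀(I/I₀).
L = 10·(0.5977 + 4) = 45.98 dB.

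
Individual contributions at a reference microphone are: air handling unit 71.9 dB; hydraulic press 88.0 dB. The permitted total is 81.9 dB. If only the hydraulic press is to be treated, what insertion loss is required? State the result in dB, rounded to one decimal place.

Everything except the hydraulic press sums to 10^(71.9/10) = 1.549e+07 in linear terms, 71.90 dB.
The limit corresponds to 10^(81.9/10) = 1.549e+08; subtracting the fixed part leaves 1.394e+08 for the hydraulic press, i.e. 81.44 dB.
So the hydraulic press must be reduced from 88.0 to 81.44 dB: IL = 6.56 dB.

6.6 dB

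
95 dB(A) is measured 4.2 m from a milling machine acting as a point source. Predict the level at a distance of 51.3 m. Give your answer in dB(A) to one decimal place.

73.3 dB(A)

Spherical spreading from a point source gives a 20·log₁₀(r₂/r₁) drop.
L₂ = 95 − 20·log₁₀(51.3/4.2) = 95 − 21.737 = 73.26 dB(A).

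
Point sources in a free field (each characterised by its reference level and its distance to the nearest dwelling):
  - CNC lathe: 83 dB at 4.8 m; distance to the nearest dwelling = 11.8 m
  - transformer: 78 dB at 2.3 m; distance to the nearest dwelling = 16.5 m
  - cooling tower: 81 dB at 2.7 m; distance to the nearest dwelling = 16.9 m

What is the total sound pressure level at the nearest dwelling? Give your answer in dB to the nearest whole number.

76 dB

Propagate each source to the receiver with L = L_ref − 20·log₁₀(r/r_ref), then add intensities.
CNC lathe: 83 − 20·log₁₀(11.8/4.8) = 83 − 7.81 = 75.19 dB.
transformer: 78 − 20·log₁₀(16.5/2.3) = 78 − 17.12 = 60.88 dB.
cooling tower: 81 − 20·log₁₀(16.9/2.7) = 81 − 15.93 = 65.07 dB.
Σ 10^(L/10) = 3.745e+07 → L_total = 10·log₁₀(3.745e+07) = 75.74 dB.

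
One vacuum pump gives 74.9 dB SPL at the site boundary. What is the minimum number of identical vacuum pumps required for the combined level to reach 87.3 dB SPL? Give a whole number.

The shortfall is 87.3 − 74.9 = 12.4 dB, and N units add 10·log₁₀ N, so need 10·log₁₀ N ≥ 12.4.
N ≥ 10^(12.4/10) = 17.378, so N = 18.

18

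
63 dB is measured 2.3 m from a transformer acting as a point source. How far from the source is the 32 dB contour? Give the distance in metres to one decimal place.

81.6 m

The 31.0 dB drop corresponds to a distance ratio of 10^(31.0/20) for a point source.
r₂ = 2.3·10^((63−32)/20) = 2.3·10^(31.0/20) = 81.61 m.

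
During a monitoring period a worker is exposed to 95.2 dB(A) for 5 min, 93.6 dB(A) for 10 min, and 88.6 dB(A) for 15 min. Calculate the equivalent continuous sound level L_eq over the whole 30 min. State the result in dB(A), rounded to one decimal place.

L_eq = 10·log₁₀[(1/T)·Σ tᵢ·10^(Lᵢ/10)] with T = 30 min.
Σ tᵢ·10^(Lᵢ/10) = 5·10^(95.2/10) + 10·10^(93.6/10) + 15·10^(88.6/10) = 5.033e+10.
L_eq = 10·log₁₀(5.033e+10/30) = 92.25 dB(A).

92.2 dB(A)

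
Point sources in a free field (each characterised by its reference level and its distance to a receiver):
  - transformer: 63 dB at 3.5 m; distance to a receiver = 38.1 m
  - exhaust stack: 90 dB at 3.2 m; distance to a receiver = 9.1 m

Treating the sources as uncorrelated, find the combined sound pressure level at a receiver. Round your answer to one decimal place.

First find each source's level at the receiver (point-source: −20·log₁₀(r/r_ref)), then combine on an intensity basis.
transformer: 63 − 20·log₁₀(38.1/3.5) = 63 − 20.74 = 42.26 dB.
exhaust stack: 90 − 20·log₁₀(9.1/3.2) = 90 − 9.08 = 80.92 dB.
Σ 10^(L/10) = 1.237e+08 → L_total = 10·log₁₀(1.237e+08) = 80.92 dB.

80.9 dB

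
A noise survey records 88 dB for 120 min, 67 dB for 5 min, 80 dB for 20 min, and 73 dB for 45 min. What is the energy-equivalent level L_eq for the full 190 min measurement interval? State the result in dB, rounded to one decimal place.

Weight each interval's intensity by its duration and average over T = 190 min:
Σ tᵢ·10^(Lᵢ/10) = 120·10^(88/10) + 5·10^(67/10) + 20·10^(80/10) + 45·10^(73/10) = 7.864e+10.
L_eq = 10·log₁₀(7.864e+10/190) = 86.17 dB.

86.2 dB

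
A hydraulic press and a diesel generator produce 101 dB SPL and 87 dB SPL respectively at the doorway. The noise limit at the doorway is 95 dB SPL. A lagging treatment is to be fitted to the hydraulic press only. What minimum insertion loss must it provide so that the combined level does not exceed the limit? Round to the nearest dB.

Everything except the hydraulic press sums to 10^(87/10) = 5.012e+08 in linear terms, 87.00 dB SPL.
To meet 95 dB SPL overall, the treated hydraulic press may contribute at most 10^(95/10) − 5.012e+08 = 2.661e+09, i.e. 94.25 dB SPL.
Required insertion loss = 101 − 94.25 = 6.75 dB.

7 dB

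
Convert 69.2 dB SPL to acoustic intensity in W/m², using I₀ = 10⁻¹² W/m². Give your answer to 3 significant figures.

8.32e-06 W/m²

L = 10·log₁₀(I/I₀) ⇒ I = I₀·10^(L/10) = 10⁻¹² × 10^6.92.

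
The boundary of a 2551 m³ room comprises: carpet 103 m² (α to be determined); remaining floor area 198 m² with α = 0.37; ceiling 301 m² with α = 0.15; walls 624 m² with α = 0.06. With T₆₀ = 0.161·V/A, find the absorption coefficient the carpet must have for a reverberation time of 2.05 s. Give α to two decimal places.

0.43

Required total absorption A = 0.161·2551/2.05 = 200.35 m².
Absorption from the other surfaces = 198·0.37 + 301·0.15 + 624·0.06 = 155.85 m², so the carpet must supply 44.50 m² over 103 m².
α = 44.50/103 = 0.432.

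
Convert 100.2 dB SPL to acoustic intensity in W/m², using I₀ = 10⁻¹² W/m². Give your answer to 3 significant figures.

I/I₀ = 10^(100.2/10) = 1.047e+10, so I = 1.047e+10 × 10⁻¹² W/m².

0.0105 W/m²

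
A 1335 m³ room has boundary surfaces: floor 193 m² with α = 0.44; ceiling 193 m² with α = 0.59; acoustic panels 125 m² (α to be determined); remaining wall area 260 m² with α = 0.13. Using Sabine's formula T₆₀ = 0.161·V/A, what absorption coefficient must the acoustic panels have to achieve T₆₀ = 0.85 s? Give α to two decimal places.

0.16

Required total absorption A = 0.161·1335/0.85 = 252.86 m².
Absorption from the other surfaces = 193·0.44 + 193·0.59 + 260·0.13 = 232.59 m², so the acoustic panels must supply 20.27 m² over 125 m².
α = 20.27/125 = 0.162.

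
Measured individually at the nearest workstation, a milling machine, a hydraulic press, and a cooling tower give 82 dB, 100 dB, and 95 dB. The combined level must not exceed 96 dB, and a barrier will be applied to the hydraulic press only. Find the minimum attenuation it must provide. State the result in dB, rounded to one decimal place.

Fixed contribution from the other sources: Σ 10^(L/10) = 10^(82/10) + 10^(95/10) = 3.321e+09 (95.21 dB).
To meet 96 dB overall, the treated hydraulic press may contribute at most 10^(96/10) − 3.321e+09 = 6.603e+08, i.e. 88.20 dB.
So the hydraulic press must be reduced from 100 to 88.20 dB: IL = 11.80 dB.

11.8 dB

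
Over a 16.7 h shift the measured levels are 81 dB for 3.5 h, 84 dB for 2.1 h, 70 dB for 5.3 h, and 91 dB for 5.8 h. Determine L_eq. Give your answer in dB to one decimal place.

87.0 dB

Weight each interval's intensity by its duration and average over T = 16.7 h:
Σ tᵢ·10^(Lᵢ/10) = 3.5·10^(81/10) + 2.1·10^(84/10) + 5.3·10^(70/10) + 5.8·10^(91/10) = 8.323e+09.
L_eq = 10·log₁₀(8.323e+09/16.7) = 86.98 dB.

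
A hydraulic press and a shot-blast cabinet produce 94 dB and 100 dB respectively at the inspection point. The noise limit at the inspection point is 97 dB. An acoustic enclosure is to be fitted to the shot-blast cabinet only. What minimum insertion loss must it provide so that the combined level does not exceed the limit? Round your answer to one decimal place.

The untreated sources together contribute 10^(94/10) = 2.512e+09, i.e. 94.00 dB.
The limit corresponds to 10^(97/10) = 5.012e+09; subtracting the fixed part leaves 2.500e+09 for the shot-blast cabinet, i.e. 93.98 dB.
So the shot-blast cabinet must be reduced from 100 to 93.98 dB: IL = 6.02 dB.

6.0 dB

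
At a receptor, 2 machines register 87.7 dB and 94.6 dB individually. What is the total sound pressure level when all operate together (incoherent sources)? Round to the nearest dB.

95 dB

For uncorrelated sources the intensities add, so convert each level to linear form, sum, and take 10·log₁₀ of the total.
Σ 10^(L/10) = 10^(87.7/10) + 10^(94.6/10) = 3.473e+09.
L_total = 10·log₁₀(3.473e+09) = 95.41 dB.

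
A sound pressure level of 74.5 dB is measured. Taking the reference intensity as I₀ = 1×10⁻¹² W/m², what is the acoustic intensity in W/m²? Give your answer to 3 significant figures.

L = 10·log₁₀(I/I₀) ⇒ I = I₀·10^(L/10) = 10⁻¹² × 10^7.45.

2.82e-05 W/m²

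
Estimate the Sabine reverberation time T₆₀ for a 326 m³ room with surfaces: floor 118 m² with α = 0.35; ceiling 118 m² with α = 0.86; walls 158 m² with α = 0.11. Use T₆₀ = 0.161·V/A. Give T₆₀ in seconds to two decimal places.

0.33 s

Total absorption A = 118·0.35 + 118·0.86 + 158·0.11 = 160.16 m² sabins.
T₆₀ = 0.161·V/A = 0.161·326/160.16 = 0.328 s.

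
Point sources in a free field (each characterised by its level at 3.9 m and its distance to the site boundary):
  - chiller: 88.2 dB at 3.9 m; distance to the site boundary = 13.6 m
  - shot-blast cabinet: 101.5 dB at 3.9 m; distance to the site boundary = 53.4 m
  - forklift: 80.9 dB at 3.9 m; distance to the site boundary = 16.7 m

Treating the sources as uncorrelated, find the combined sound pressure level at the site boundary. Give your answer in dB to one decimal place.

First find each source's level at the receiver (point-source: −20·log₁₀(r/r_ref)), then combine on an intensity basis.
chiller: 88.2 − 20·log₁₀(13.6/3.9) = 88.2 − 10.85 = 77.35 dB.
shot-blast cabinet: 101.5 − 20·log₁₀(53.4/3.9) = 101.5 − 22.73 = 78.77 dB.
forklift: 80.9 − 20·log₁₀(16.7/3.9) = 80.9 − 12.63 = 68.27 dB.
Σ 10^(L/10) = 1.364e+08 → L_total = 10·log₁₀(1.364e+08) = 81.35 dB.

81.3 dB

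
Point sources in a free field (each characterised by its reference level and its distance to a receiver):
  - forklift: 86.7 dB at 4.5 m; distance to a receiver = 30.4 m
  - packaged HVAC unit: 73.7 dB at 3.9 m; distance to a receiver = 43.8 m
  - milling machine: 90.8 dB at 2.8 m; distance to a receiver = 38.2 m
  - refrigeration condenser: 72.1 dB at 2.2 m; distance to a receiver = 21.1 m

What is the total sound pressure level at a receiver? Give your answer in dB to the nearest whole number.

72 dB

Apply inverse-square spreading to bring every level to the receiver, then sum 10^(L/10).
forklift: 86.7 − 20·log₁₀(30.4/4.5) = 86.7 − 16.59 = 70.11 dB.
packaged HVAC unit: 73.7 − 20·log₁₀(43.8/3.9) = 73.7 − 21.01 = 52.69 dB.
milling machine: 90.8 − 20·log₁₀(38.2/2.8) = 90.8 − 22.70 = 68.10 dB.
refrigeration condenser: 72.1 − 20·log₁₀(21.1/2.2) = 72.1 − 19.64 = 52.46 dB.
Σ 10^(L/10) = 1.707e+07 → L_total = 10·log₁₀(1.707e+07) = 72.32 dB.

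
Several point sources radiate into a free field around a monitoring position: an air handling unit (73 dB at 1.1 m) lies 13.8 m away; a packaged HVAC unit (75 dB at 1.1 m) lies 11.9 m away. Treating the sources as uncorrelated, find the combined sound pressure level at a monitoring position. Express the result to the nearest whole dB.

Apply inverse-square spreading to bring every level to the receiver, then sum 10^(L/10).
air handling unit: 73 − 20·log₁₀(13.8/1.1) = 73 − 21.97 = 51.03 dB.
packaged HVAC unit: 75 − 20·log₁₀(11.9/1.1) = 75 − 20.68 = 54.32 dB.
Σ 10^(L/10) = 3.970e+05 → L_total = 10·log₁₀(3.970e+05) = 55.99 dB.

56 dB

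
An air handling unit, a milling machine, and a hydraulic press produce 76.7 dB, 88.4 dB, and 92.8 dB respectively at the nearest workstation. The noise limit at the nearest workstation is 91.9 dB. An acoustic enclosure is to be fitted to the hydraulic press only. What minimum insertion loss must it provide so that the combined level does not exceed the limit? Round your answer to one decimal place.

Fixed contribution from the other sources: Σ 10^(L/10) = 10^(76.7/10) + 10^(88.4/10) = 7.386e+08 (88.68 dB).
To meet 91.9 dB overall, the treated hydraulic press may contribute at most 10^(91.9/10) − 7.386e+08 = 8.102e+08, i.e. 89.09 dB.
So the hydraulic press must be reduced from 92.8 to 89.09 dB: IL = 3.71 dB.

3.7 dB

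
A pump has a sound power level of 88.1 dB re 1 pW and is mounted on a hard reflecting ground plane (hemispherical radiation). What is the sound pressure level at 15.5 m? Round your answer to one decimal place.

L_p = L_w − 10·log₁₀(2π·r²) with r = 15.5 m.
2π·r² = 1510 m², 10·log₁₀ of that is 31.788 dB.
L_p = 88.1 − 31.788 = 56.31 dB.

56.3 dB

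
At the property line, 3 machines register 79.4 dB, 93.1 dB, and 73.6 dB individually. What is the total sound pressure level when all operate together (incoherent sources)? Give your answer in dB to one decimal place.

Incoherent sources combine by intensity addition: L_total = 10·log₁₀(Σ 10^(L_i/10)).
Σ 10^(L/10) = 10^(79.4/10) + 10^(93.1/10) + 10^(73.6/10) = 2.152e+09.
L_total = 10·log₁₀(2.152e+09) = 93.33 dB.

93.3 dB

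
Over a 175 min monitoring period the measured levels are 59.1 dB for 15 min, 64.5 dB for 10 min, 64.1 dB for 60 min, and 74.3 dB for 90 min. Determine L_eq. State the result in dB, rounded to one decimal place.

71.7 dB

L_eq = 10·log₁₀[(1/T)·Σ tᵢ·10^(Lᵢ/10)] with T = 175 min.
Σ tᵢ·10^(Lᵢ/10) = 15·10^(59.1/10) + 10·10^(64.5/10) + 60·10^(64.1/10) + 90·10^(74.3/10) = 2.617e+09.
L_eq = 10·log₁₀(2.617e+09/175) = 71.75 dB.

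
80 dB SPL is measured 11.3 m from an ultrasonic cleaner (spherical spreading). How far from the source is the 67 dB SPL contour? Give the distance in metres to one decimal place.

50.5 m

The 13.0 dB drop corresponds to a distance ratio of 10^(13.0/20) for a point source.
r₂ = 11.3·10^((80−67)/20) = 11.3·10^(13.0/20) = 50.48 m.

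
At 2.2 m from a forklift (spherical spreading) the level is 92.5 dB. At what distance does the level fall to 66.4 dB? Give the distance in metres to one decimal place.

44.4 m

The 26.1 dB drop corresponds to a distance ratio of 10^(26.1/20) for a point source.
r₂ = 2.2·10^((92.5−66.4)/20) = 2.2·10^(26.1/20) = 44.40 m.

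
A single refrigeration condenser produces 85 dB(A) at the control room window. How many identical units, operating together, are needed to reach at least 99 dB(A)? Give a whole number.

N identical sources give L₁ + 10·log₁₀ N, so require 10·log₁₀ N ≥ 99 − 85 = 14.0 dB.
N ≥ 10^(14.0/10) = 25.119, so N = 26.

26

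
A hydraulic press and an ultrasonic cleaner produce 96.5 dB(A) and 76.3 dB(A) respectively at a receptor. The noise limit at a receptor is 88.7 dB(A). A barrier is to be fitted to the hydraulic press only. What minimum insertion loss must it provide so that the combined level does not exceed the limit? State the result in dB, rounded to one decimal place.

The untreated sources together contribute 10^(76.3/10) = 4.266e+07, i.e. 76.30 dB(A).
The limit corresponds to 10^(88.7/10) = 7.413e+08; subtracting the fixed part leaves 6.987e+08 for the hydraulic press, i.e. 88.44 dB(A).
So the hydraulic press must be reduced from 96.5 to 88.44 dB(A): IL = 8.06 dB.

8.1 dB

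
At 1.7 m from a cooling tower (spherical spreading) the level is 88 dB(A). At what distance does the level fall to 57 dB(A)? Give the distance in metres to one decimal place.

For a point source L₁ − L₂ = 20·log₁₀(r₂/r₁), so r₂ = r₁·10^((L₁−L₂)/20).
r₂ = 1.7·10^((88−57)/20) = 1.7·10^(31.0/20) = 60.32 m.

60.3 m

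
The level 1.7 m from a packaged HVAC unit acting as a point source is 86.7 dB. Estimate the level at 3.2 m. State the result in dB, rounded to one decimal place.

81.2 dB

Spherical spreading from a point source gives a 20·log₁₀(r₂/r₁) drop.
L₂ = 86.7 − 20·log₁₀(3.2/1.7) = 86.7 − 5.494 = 81.21 dB.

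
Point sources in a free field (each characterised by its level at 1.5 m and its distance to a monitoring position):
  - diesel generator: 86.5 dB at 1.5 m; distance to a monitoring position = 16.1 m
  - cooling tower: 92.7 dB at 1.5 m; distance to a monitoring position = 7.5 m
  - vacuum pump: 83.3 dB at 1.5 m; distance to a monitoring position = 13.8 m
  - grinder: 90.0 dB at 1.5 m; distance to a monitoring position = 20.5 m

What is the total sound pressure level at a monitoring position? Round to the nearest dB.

Propagate each source to the receiver with L = L_ref − 20·log₁₀(r/r_ref), then add intensities.
diesel generator: 86.5 − 20·log₁₀(16.1/1.5) = 86.5 − 20.61 = 65.89 dB.
cooling tower: 92.7 − 20·log₁₀(7.5/1.5) = 92.7 − 13.98 = 78.72 dB.
vacuum pump: 83.3 − 20·log₁₀(13.8/1.5) = 83.3 − 19.28 = 64.02 dB.
grinder: 90.0 − 20·log₁₀(20.5/1.5) = 90.0 − 22.71 = 67.29 dB.
Σ 10^(L/10) = 8.624e+07 → L_total = 10·log₁₀(8.624e+07) = 79.36 dB.

79 dB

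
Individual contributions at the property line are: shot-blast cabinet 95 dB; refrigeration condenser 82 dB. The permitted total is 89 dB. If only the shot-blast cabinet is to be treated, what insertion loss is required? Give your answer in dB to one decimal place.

7.0 dB

Everything except the shot-blast cabinet sums to 10^(82/10) = 1.585e+08 in linear terms, 82.00 dB.
To meet 89 dB overall, the treated shot-blast cabinet may contribute at most 10^(89/10) − 1.585e+08 = 6.358e+08, i.e. 88.03 dB.
Required insertion loss = 95 − 88.03 = 6.97 dB.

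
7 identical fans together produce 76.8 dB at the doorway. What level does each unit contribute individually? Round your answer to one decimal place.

For N identical incoherent sources L_total = L₁ + 10·log₁₀ N, so L₁ = 76.8 − 10·log₁₀(7) = 76.8 − 8.451.

68.3 dB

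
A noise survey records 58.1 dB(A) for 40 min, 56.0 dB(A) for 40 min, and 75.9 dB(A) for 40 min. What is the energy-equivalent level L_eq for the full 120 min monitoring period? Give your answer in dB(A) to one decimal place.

71.2 dB(A)

L_eq = 10·log₁₀[(1/T)·Σ tᵢ·10^(Lᵢ/10)] with T = 120 min.
Σ tᵢ·10^(Lᵢ/10) = 40·10^(58.1/10) + 40·10^(56.0/10) + 40·10^(75.9/10) = 1.598e+09.
L_eq = 10·log₁₀(1.598e+09/120) = 71.24 dB(A).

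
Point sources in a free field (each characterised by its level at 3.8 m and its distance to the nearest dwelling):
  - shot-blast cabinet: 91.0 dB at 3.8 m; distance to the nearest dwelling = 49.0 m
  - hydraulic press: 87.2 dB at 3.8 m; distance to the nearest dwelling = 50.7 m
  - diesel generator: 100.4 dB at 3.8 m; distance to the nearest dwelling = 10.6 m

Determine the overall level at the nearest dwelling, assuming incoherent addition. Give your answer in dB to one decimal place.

Apply inverse-square spreading to bring every level to the receiver, then sum 10^(L/10).
shot-blast cabinet: 91.0 − 20·log₁₀(49.0/3.8) = 91.0 − 22.21 = 68.79 dB.
hydraulic press: 87.2 − 20·log₁₀(50.7/3.8) = 87.2 − 22.50 = 64.70 dB.
diesel generator: 100.4 − 20·log₁₀(10.6/3.8) = 100.4 − 8.91 = 91.49 dB.
Σ 10^(L/10) = 1.420e+09 → L_total = 10·log₁₀(1.420e+09) = 91.52 dB.

91.5 dB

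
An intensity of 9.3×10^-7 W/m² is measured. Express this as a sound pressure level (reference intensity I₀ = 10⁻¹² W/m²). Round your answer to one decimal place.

Dividing by I₀ shifts the exponent by 12: I/I₀ = 9.3×10^5.
L = 10·(0.9685 + 5) = 59.68 dB.

59.7 dB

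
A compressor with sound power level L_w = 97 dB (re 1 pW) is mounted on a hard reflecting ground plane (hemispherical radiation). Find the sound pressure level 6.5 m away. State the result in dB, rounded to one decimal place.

72.8 dB

The power spreads over a hemisphere of area 2π·r², so L_p = L_w − 10·log₁₀(2π·r²).
2π·r² = 265.5 m², 10·log₁₀ of that is 24.240 dB.
L_p = 97 − 24.240 = 72.76 dB.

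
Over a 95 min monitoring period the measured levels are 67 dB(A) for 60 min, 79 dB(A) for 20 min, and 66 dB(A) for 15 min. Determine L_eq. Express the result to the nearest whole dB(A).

The energy average is taken in the linear domain: L_eq = 10·log₁₀[(Σ tᵢ·10^(Lᵢ/10))/T], T = 95 min.
Σ tᵢ·10^(Lᵢ/10) = 60·10^(67/10) + 20·10^(79/10) + 15·10^(66/10) = 1.949e+09.
L_eq = 10·log₁₀(1.949e+09/95) = 73.12 dB(A).

73 dB(A)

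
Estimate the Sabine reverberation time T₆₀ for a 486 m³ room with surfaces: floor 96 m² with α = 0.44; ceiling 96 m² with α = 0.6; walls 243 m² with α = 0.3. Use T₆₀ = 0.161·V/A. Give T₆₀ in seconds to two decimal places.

0.45 s

A = Σ Sᵢαᵢ = 96·0.44 + 96·0.6 + 243·0.3 = 172.74 m².
T₆₀ = 0.161 × 486 / 172.74 = 0.453 s.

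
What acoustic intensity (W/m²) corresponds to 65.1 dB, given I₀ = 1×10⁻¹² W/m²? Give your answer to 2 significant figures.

3.2e-06 W/m²

I/I₀ = 10^(65.1/10) = 3.236e+06, so I = 3.236e+06 × 10⁻¹² W/m².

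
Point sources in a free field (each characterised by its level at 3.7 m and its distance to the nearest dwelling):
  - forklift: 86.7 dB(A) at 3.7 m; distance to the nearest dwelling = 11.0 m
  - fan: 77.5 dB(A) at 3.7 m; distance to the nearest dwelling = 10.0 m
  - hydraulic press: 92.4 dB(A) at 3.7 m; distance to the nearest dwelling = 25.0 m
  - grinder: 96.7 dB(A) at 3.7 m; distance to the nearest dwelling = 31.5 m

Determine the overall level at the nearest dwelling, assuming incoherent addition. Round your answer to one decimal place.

Apply inverse-square spreading to bring every level to the receiver, then sum 10^(L/10).
forklift: 86.7 − 20·log₁₀(11.0/3.7) = 86.7 − 9.46 = 77.24 dB(A).
fan: 77.5 − 20·log₁₀(10.0/3.7) = 77.5 − 8.64 = 68.86 dB(A).
hydraulic press: 92.4 − 20·log₁₀(25.0/3.7) = 92.4 − 16.59 = 75.81 dB(A).
grinder: 96.7 − 20·log₁₀(31.5/3.7) = 96.7 − 18.60 = 78.10 dB(A).
Σ 10^(L/10) = 1.632e+08 → L_total = 10·log₁₀(1.632e+08) = 82.13 dB(A).

82.1 dB(A)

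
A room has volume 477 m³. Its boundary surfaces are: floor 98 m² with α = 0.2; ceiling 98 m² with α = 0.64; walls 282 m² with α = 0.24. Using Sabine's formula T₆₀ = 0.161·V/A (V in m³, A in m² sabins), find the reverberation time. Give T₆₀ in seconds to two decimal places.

A = Σ Sᵢαᵢ = 98·0.2 + 98·0.64 + 282·0.24 = 150.00 m².
T₆₀ = 0.161·V/A = 0.161·477/150.00 = 0.512 s.

0.51 s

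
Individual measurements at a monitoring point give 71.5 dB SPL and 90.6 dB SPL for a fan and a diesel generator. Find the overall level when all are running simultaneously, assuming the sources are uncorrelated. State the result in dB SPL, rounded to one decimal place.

90.7 dB SPL

For uncorrelated sources the intensities add, so convert each level to linear form, sum, and take 10·log₁₀ of the total.
Σ 10^(L/10) = 10^(71.5/10) + 10^(90.6/10) = 1.162e+09.
L_total = 10·log₁₀(1.162e+09) = 90.65 dB SPL.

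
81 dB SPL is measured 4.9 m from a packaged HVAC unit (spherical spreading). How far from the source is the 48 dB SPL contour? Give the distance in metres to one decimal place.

Point-source spreading drops the level by 20·log₁₀(r₂/r₁); inverting, r₂/r₁ = 10^(ΔL/20).
r₂ = 4.9·10^((81−48)/20) = 4.9·10^(33.0/20) = 218.87 m.

218.9 m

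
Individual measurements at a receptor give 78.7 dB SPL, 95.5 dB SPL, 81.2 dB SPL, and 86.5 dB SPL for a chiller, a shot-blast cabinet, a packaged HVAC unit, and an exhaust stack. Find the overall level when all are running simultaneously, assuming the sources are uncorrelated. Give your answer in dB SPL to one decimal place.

Incoherent sources combine by intensity addition: L_total = 10·log₁₀(Σ 10^(L_i/10)).
Σ 10^(L/10) = 10^(78.7/10) + 10^(95.5/10) + 10^(81.2/10) + 10^(86.5/10) = 4.201e+09.
L_total = 10·log₁₀(4.201e+09) = 96.23 dB SPL.

96.2 dB SPL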